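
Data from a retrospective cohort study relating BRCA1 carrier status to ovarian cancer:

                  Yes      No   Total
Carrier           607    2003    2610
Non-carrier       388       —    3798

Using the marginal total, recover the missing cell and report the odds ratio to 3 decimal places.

The missing cell is in the unexposed row: 3798 − 388 = 3410.
So a = 607, b = 2003, c = 388, d = 3410.
OR = (a·d)/(b·c) = (607 × 3410) / (2003 × 388) = 2069870 / 777164 = 2.66336

2.663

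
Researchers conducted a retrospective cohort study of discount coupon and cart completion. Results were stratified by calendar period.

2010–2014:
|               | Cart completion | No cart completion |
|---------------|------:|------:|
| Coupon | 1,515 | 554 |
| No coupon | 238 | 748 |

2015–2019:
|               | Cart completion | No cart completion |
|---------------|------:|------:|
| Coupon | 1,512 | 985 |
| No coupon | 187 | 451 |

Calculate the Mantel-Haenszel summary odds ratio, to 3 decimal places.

OR_MH = Σ(aᵢdᵢ/nᵢ) / Σ(bᵢcᵢ/nᵢ), where nᵢ is the stratum total.
Stratum 1 (2010–2014): n = 3055; a·d/n = 1515·748/3055 = 370.9394; b·c/n = 554·238/3055 = 43.1594
Stratum 2 (2015–2019): n = 3135; a·d/n = 1512·451/3135 = 217.5158; b·c/n = 985·187/3135 = 58.7544
OR_MH = (370.9394 + 217.5158) / (43.1594 + 58.7544) = 588.4552 / 101.9138 = 5.77405

5.774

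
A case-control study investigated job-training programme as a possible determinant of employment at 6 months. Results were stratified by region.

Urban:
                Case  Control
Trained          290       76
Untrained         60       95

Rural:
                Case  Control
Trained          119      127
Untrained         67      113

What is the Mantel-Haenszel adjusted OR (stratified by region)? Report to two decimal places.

OR_MH = Σ(aᵢdᵢ/nᵢ) / Σ(bᵢcᵢ/nᵢ), where nᵢ is the stratum total.
Stratum 1 (Urban): n = 521; a·d/n = 290·95/521 = 52.8791; b·c/n = 76·60/521 = 8.7524
Stratum 2 (Rural): n = 426; a·d/n = 119·113/426 = 31.5657; b·c/n = 127·67/426 = 19.9742
OR_MH = (52.8791 + 31.5657) / (8.7524 + 19.9742) = 84.4448 / 28.7266 = 2.93961

2.94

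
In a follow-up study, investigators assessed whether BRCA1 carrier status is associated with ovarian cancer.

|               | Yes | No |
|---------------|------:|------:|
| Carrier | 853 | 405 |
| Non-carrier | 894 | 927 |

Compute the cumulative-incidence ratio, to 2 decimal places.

1.38

Cells: a = 853, b = 405, c = 894, d = 927.
Risk in exposed = 853/1258 = 0.67806; risk in unexposed = 894/1821 = 0.49094.
RR = 0.67806 / 0.49094 = 1.38115
The risk among the exposed is 1.38 times that among the unexposed.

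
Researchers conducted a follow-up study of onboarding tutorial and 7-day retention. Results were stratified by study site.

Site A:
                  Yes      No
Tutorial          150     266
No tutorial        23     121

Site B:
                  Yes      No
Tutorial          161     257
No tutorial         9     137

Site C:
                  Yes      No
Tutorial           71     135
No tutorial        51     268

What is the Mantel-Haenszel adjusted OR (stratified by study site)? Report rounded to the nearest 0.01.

3.83

OR_MH = Σ(aᵢdᵢ/nᵢ) / Σ(bᵢcᵢ/nᵢ), where nᵢ is the stratum total.
Stratum 1 (Site A): n = 560; a·d/n = 150·121/560 = 32.4107; b·c/n = 266·23/560 = 10.9250
Stratum 2 (Site B): n = 564; a·d/n = 161·137/564 = 39.1082; b·c/n = 257·9/564 = 4.1011
Stratum 3 (Site C): n = 525; a·d/n = 71·268/525 = 36.2438; b·c/n = 135·51/525 = 13.1143
OR_MH = (32.4107 + 39.1082 + 36.2438) / (10.9250 + 4.1011 + 13.1143) = 107.7627 / 28.1403 = 3.82947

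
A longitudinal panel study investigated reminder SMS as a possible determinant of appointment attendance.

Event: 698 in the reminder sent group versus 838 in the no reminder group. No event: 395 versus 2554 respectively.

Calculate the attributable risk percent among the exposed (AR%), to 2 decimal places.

61.31

From the description: a = 698, b = 395, c = 838, d = 2554.
Risk in exposed = 698/1093 = 0.63861; risk in unexposed = 838/3392 = 0.24705.
RR = 0.63861/0.24705 = 2.58492
AR% = (RR − 1)/RR × 100 = (2.58492 − 1)/2.58492 × 100 = 61.3141%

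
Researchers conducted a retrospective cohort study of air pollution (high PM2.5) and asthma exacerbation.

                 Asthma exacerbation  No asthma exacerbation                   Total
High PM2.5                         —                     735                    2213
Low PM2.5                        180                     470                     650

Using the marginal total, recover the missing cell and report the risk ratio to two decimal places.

The missing cell is in the exposed row: 2213 − 735 = 1478.
So a = 1478, b = 735, c = 180, d = 470.
RR = [a/(a+b)] / [c/(c+d)] = (1478/2213) / (180/650) = 0.66787/0.27692 = 2.41176

2.41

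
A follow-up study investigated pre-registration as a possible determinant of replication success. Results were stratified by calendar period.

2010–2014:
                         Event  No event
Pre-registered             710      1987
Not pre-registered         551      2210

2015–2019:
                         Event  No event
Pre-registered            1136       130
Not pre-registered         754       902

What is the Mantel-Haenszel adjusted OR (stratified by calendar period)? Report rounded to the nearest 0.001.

2.726

OR_MH = Σ(aᵢdᵢ/nᵢ) / Σ(bᵢcᵢ/nᵢ), where nᵢ is the stratum total.
Stratum 1 (2010–2014): n = 5458; a·d/n = 710·2210/5458 = 287.4863; b·c/n = 1987·551/5458 = 200.5931
Stratum 2 (2015–2019): n = 2922; a·d/n = 1136·902/2922 = 350.6749; b·c/n = 130·754/2922 = 33.5455
OR_MH = (287.4863 + 350.6749) / (200.5931 + 33.5455) = 638.1611 / 234.1386 = 2.72557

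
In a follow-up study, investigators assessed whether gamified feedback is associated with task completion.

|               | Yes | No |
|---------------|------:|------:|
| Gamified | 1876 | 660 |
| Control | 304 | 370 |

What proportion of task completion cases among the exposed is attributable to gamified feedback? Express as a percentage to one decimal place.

39.0

Cells: a = 1876, b = 660, c = 304, d = 370.
Risk in exposed = 1876/2536 = 0.73975; risk in unexposed = 304/674 = 0.45104.
RR = 0.73975/0.45104 = 1.64010
AR% = (RR − 1)/RR × 100 = (1.64010 − 1)/1.64010 × 100 = 39.0280%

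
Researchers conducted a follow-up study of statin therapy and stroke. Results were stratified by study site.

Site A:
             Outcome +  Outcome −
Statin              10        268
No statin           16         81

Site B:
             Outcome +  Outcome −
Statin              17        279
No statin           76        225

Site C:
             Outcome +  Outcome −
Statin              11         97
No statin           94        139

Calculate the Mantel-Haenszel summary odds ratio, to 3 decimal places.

OR_MH = Σ(aᵢdᵢ/nᵢ) / Σ(bᵢcᵢ/nᵢ), where nᵢ is the stratum total.
Stratum 1 (Site A): n = 375; a·d/n = 10·81/375 = 2.1600; b·c/n = 268·16/375 = 11.4347
Stratum 2 (Site B): n = 597; a·d/n = 17·225/597 = 6.4070; b·c/n = 279·76/597 = 35.5176
Stratum 3 (Site C): n = 341; a·d/n = 11·139/341 = 4.4839; b·c/n = 97·94/341 = 26.7390
OR_MH = (2.1600 + 6.4070 + 4.4839) / (11.4347 + 35.5176 + 26.7390) = 13.0509 / 73.6913 = 0.17710

0.177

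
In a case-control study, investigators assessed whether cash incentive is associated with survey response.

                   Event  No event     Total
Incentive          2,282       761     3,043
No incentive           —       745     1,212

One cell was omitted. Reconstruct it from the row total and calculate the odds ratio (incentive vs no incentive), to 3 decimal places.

The missing cell is in the unexposed row: 1212 − 745 = 467.
So a = 2282, b = 761, c = 467, d = 745.
OR = (a·d)/(b·c) = (2282 × 745) / (761 × 467) = 1700090 / 355387 = 4.78377

4.784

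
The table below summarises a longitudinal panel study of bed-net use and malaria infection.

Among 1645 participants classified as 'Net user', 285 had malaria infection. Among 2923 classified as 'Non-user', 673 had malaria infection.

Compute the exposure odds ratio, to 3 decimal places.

0.701

From the description: a = 285, b = 1360, c = 673, d = 2250.
OR = (a·d)/(b·c) = (285 × 2250) / (1360 × 673) = 641250 / 915280 = 0.70061
Exposure is associated with lower odds of malaria infection (OR = 0.70 < 1).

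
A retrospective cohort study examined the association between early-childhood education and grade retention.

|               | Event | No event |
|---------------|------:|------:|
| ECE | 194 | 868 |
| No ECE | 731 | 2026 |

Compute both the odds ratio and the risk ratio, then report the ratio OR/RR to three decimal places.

0.899

Cells: a = 194, b = 868, c = 731, d = 2026.
OR = (194·2026)/(868·731) = 393044/634508 = 0.61945
Risk in exposed = 194/1062 = 0.18267; risk in unexposed = 731/2757 = 0.26514; RR = 0.68896
OR/RR = 0.61945 / 0.68896 = 0.89910
The outcome is not rare, so the OR lies further from 1 than the RR.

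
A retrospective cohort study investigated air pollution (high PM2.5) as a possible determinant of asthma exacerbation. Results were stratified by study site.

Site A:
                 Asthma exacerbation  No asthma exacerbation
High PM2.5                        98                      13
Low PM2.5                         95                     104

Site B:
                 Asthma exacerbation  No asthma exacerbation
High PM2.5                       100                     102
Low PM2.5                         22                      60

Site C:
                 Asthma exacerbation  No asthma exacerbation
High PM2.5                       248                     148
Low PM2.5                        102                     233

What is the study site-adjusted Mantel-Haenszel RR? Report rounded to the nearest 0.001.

RR_MH = Σ(aᵢ·n₀ᵢ/nᵢ) / Σ(cᵢ·n₁ᵢ/nᵢ), with n₁ᵢ = aᵢ+bᵢ (exposed), n₀ᵢ = cᵢ+dᵢ (unexposed), nᵢ = n₁ᵢ+n₀ᵢ.
Stratum 1 (Site A): n₁ = 111, n₀ = 199, n = 310; a·n₀/n = 98·199/310 = 62.9097; c·n₁/n = 95·111/310 = 34.0161
Stratum 2 (Site B): n₁ = 202, n₀ = 82, n = 284; a·n₀/n = 100·82/284 = 28.8732; c·n₁/n = 22·202/284 = 15.6479
Stratum 3 (Site C): n₁ = 396, n₀ = 335, n = 731; a·n₀/n = 248·335/731 = 113.6525; c·n₁/n = 102·396/731 = 55.2558
RR_MH = (62.9097 + 28.8732 + 113.6525) / (34.0161 + 15.6479 + 55.2558) = 205.4354 / 104.9198 = 1.95802

1.958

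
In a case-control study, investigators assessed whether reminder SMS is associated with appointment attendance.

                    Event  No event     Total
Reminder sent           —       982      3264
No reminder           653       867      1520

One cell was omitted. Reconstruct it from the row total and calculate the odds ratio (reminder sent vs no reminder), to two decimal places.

3.09

The missing cell is in the exposed row: 3264 − 982 = 2282.
So a = 2282, b = 982, c = 653, d = 867.
OR = (a·d)/(b·c) = (2282 × 867) / (982 × 653) = 1978494 / 641246 = 3.08539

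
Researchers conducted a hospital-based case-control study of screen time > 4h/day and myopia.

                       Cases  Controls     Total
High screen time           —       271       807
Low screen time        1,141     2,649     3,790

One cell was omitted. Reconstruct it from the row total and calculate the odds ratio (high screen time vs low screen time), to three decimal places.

The missing cell is in the exposed row: 807 − 271 = 536.
So a = 536, b = 271, c = 1141, d = 2649.
OR = (a·d)/(b·c) = (536 × 2649) / (271 × 1141) = 1419864 / 309211 = 4.59189

4.592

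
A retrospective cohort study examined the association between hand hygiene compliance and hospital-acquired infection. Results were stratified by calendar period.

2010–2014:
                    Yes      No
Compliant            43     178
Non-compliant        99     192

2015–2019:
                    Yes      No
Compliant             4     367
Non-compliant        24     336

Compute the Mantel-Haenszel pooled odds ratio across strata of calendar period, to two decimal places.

0.39

OR_MH = Σ(aᵢdᵢ/nᵢ) / Σ(bᵢcᵢ/nᵢ), where nᵢ is the stratum total.
Stratum 1 (2010–2014): n = 512; a·d/n = 43·192/512 = 16.1250; b·c/n = 178·99/512 = 34.4180
Stratum 2 (2015–2019): n = 731; a·d/n = 4·336/731 = 1.8386; b·c/n = 367·24/731 = 12.0492
OR_MH = (16.1250 + 1.8386) / (34.4180 + 12.0492) = 17.9636 / 46.4672 = 0.38659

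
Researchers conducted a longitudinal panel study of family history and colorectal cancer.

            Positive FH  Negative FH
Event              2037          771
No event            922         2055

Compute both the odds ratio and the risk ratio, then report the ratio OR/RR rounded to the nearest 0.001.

2.334

Reading the table with exposure as columns: a = 2037 (Positive FH, case), b = 922 (Positive FH, non-case), c = 771 (Negative FH, case), d = 2055.
OR = (2037·2055)/(922·771) = 4186035/710862 = 5.88867
Risk in exposed = 2037/2959 = 0.68841; risk in unexposed = 771/2826 = 0.27282; RR = 2.52327
OR/RR = 5.88867 / 2.52327 = 2.33375
The outcome is not rare, so the OR lies further from 1 than the RR.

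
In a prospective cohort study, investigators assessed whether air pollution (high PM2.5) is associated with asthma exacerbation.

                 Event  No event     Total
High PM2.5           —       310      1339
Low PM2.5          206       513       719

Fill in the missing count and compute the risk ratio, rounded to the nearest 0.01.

The missing cell is in the exposed row: 1339 − 310 = 1029.
So a = 1029, b = 310, c = 206, d = 513.
RR = [a/(a+b)] / [c/(c+d)] = (1029/1339) / (206/719) = 0.76848/0.28651 = 2.68223

2.68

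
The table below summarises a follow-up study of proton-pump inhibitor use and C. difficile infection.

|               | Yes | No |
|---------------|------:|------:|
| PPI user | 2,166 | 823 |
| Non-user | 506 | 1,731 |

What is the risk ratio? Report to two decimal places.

Cells: a = 2166, b = 823, c = 506, d = 1731.
Risk in exposed = 2166/2989 = 0.72466; risk in unexposed = 506/2237 = 0.22620.
RR = 0.72466 / 0.22620 = 3.20367
The risk among the exposed is 3.20 times that among the unexposed.

3.20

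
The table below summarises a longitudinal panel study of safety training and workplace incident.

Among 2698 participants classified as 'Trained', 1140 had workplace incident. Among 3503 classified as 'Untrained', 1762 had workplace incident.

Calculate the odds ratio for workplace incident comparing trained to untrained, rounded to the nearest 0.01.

From the description: a = 1140, b = 1558, c = 1762, d = 1741.
OR = (a·d)/(b·c) = (1140 × 1741) / (1558 × 1762) = 1984740 / 2745196 = 0.72299
Exposure is associated with lower odds of workplace incident (OR = 0.72 < 1).

0.72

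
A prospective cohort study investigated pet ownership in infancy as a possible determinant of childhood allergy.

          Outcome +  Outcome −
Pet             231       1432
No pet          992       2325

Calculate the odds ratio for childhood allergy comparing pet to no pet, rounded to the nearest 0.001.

Cells: a = 231, b = 1432, c = 992, d = 2325.
OR = (a·d)/(b·c) = (231 × 2325) / (1432 × 992) = 537075 / 1420544 = 0.37808
Exposure is associated with lower odds of childhood allergy (OR = 0.38 < 1).

0.378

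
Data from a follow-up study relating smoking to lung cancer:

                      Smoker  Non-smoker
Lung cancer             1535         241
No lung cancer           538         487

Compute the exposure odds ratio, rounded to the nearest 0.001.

5.766

Reading the table with exposure as columns: a = 1535 (Smoker, case), b = 538 (Smoker, non-case), c = 241 (Non-smoker, case), d = 487.
OR = (a·d)/(b·c) = (1535 × 487) / (538 × 241) = 747545 / 129658 = 5.76551
The odds of lung cancer are about 5.77 times as high in the smoker group.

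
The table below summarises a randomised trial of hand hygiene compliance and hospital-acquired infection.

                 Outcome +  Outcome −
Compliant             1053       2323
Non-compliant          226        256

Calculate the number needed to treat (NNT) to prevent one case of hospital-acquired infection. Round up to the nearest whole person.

7

Risk in treated group = 1053/3376 = 0.31191; risk in control = 226/482 = 0.46888.
Absolute risk reduction = 0.46888 − 0.31191 = 0.15697
NNT = 1 / ARR = 1 / 0.15697 = 6.371 → round up → 7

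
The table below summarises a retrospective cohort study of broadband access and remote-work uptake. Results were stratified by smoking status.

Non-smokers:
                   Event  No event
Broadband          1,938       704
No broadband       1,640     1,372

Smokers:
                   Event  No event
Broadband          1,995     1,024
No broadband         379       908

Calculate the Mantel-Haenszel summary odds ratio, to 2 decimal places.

OR_MH = Σ(aᵢdᵢ/nᵢ) / Σ(bᵢcᵢ/nᵢ), where nᵢ is the stratum total.
Stratum 1 (Non-smokers): n = 5654; a·d/n = 1938·1372/5654 = 470.2752; b·c/n = 704·1640/5654 = 204.2023
Stratum 2 (Smokers): n = 4306; a·d/n = 1995·908/4306 = 420.6828; b·c/n = 1024·379/4306 = 90.1291
OR_MH = (470.2752 + 420.6828) / (204.2023 + 90.1291) = 890.9580 / 294.3315 = 3.02706

3.03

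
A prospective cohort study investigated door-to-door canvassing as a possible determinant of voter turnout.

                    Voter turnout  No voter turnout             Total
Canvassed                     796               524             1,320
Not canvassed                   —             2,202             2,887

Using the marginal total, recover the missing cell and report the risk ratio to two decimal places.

2.54

The missing cell is in the unexposed row: 2887 − 2202 = 685.
So a = 796, b = 524, c = 685, d = 2202.
RR = [a/(a+b)] / [c/(c+d)] = (796/1320) / (685/2887) = 0.60303/0.23727 = 2.54153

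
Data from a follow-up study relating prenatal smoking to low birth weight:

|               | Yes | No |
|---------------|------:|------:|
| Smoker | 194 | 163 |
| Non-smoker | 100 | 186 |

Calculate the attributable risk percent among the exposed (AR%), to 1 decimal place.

35.7

Cells: a = 194, b = 163, c = 100, d = 186.
Risk in exposed = 194/357 = 0.54342; risk in unexposed = 100/286 = 0.34965.
RR = 0.54342/0.34965 = 1.55417
AR% = (RR − 1)/RR × 100 = (1.55417 − 1)/1.55417 × 100 = 35.6571%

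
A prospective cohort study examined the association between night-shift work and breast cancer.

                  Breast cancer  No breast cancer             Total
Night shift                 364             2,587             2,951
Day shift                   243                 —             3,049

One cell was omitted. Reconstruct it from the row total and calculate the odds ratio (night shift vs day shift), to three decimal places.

1.625

The missing cell is in the unexposed row: 3049 − 243 = 2806.
So a = 364, b = 2587, c = 243, d = 2806.
OR = (a·d)/(b·c) = (364 × 2806) / (2587 × 243) = 1021384 / 628641 = 1.62475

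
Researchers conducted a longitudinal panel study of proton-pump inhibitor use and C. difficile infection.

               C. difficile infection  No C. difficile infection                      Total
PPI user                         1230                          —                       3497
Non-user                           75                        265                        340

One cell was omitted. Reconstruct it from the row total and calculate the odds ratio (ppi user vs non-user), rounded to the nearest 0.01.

1.92

The missing cell is in the exposed row: 3497 − 1230 = 2267.
So a = 1230, b = 2267, c = 75, d = 265.
OR = (a·d)/(b·c) = (1230 × 265) / (2267 × 75) = 325950 / 170025 = 1.91707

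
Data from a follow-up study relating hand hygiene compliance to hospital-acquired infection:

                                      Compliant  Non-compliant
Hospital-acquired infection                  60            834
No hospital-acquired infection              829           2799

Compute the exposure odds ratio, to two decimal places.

Reading the table with exposure as columns: a = 60 (Compliant, case), b = 829 (Compliant, non-case), c = 834 (Non-compliant, case), d = 2799.
OR = (a·d)/(b·c) = (60 × 2799) / (829 × 834) = 167940 / 691386 = 0.24290
Exposure is associated with lower odds of hospital-acquired infection (OR = 0.24 < 1).

0.24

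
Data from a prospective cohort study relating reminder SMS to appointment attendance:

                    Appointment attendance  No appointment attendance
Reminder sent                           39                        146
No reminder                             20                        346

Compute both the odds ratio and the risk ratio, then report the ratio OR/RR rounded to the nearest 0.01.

Cells: a = 39, b = 146, c = 20, d = 346.
OR = (39·346)/(146·20) = 13494/2920 = 4.62123
Risk in exposed = 39/185 = 0.21081; risk in unexposed = 20/366 = 0.05464; RR = 3.85784
OR/RR = 4.62123 / 3.85784 = 1.19788
The outcome is not rare, so the OR lies further from 1 than the RR.

1.20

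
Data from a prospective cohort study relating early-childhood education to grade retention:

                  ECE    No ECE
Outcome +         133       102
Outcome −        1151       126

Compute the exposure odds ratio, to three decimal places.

Reading the table with exposure as columns: a = 133 (ECE, case), b = 1151 (ECE, non-case), c = 102 (No ECE, case), d = 126.
OR = (a·d)/(b·c) = (133 × 126) / (1151 × 102) = 16758 / 117402 = 0.14274
Exposure is associated with lower odds of grade retention (OR = 0.14 < 1).

0.143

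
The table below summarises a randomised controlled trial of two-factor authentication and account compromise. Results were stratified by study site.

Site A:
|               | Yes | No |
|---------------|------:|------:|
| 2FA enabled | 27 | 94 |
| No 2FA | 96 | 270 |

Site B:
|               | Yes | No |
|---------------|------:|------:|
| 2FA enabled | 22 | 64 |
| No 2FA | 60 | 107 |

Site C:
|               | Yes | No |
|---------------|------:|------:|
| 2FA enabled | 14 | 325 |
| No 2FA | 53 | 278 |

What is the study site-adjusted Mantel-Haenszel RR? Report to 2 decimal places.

0.59

RR_MH = Σ(aᵢ·n₀ᵢ/nᵢ) / Σ(cᵢ·n₁ᵢ/nᵢ), with n₁ᵢ = aᵢ+bᵢ (exposed), n₀ᵢ = cᵢ+dᵢ (unexposed), nᵢ = n₁ᵢ+n₀ᵢ.
Stratum 1 (Site A): n₁ = 121, n₀ = 366, n = 487; a·n₀/n = 27·366/487 = 20.2916; c·n₁/n = 96·121/487 = 23.8522
Stratum 2 (Site B): n₁ = 86, n₀ = 167, n = 253; a·n₀/n = 22·167/253 = 14.5217; c·n₁/n = 60·86/253 = 20.3953
Stratum 3 (Site C): n₁ = 339, n₀ = 331, n = 670; a·n₀/n = 14·331/670 = 6.9164; c·n₁/n = 53·339/670 = 26.8164
RR_MH = (20.2916 + 14.5217 + 6.9164) / (23.8522 + 20.3953 + 26.8164) = 41.7297 / 71.0638 = 0.58721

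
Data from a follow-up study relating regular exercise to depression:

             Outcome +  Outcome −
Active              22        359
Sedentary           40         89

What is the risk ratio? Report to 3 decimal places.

Cells: a = 22, b = 359, c = 40, d = 89.
Risk in exposed = 22/381 = 0.05774; risk in unexposed = 40/129 = 0.31008.
RR = 0.05774 / 0.31008 = 0.18622
The risk is 81% lower among the exposed than among the unexposed.

0.186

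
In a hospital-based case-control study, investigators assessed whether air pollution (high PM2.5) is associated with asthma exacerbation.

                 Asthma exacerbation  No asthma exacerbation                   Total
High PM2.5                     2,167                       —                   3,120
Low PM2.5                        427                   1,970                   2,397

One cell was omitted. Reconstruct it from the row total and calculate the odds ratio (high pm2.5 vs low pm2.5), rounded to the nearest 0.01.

The missing cell is in the exposed row: 3120 − 2167 = 953.
So a = 2167, b = 953, c = 427, d = 1970.
OR = (a·d)/(b·c) = (2167 × 1970) / (953 × 427) = 4268990 / 406931 = 10.49070

10.49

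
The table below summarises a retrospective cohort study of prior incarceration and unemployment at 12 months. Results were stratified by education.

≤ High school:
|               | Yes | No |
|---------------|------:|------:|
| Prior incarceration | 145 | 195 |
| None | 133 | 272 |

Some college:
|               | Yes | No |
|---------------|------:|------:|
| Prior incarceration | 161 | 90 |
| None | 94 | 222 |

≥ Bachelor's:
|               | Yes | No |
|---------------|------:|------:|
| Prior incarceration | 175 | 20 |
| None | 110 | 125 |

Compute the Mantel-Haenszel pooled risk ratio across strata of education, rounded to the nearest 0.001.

1.736

RR_MH = Σ(aᵢ·n₀ᵢ/nᵢ) / Σ(cᵢ·n₁ᵢ/nᵢ), with n₁ᵢ = aᵢ+bᵢ (exposed), n₀ᵢ = cᵢ+dᵢ (unexposed), nᵢ = n₁ᵢ+n₀ᵢ.
Stratum 1 (≤ High school): n₁ = 340, n₀ = 405, n = 745; a·n₀/n = 145·405/745 = 78.8255; c·n₁/n = 133·340/745 = 60.6980
Stratum 2 (Some college): n₁ = 251, n₀ = 316, n = 567; a·n₀/n = 161·316/567 = 89.7284; c·n₁/n = 94·251/567 = 41.6120
Stratum 3 (≥ Bachelor's): n₁ = 195, n₀ = 235, n = 430; a·n₀/n = 175·235/430 = 95.6395; c·n₁/n = 110·195/430 = 49.8837
RR_MH = (78.8255 + 89.7284 + 95.6395) / (60.6980 + 41.6120 + 49.8837) = 264.1934 / 152.1937 = 1.73590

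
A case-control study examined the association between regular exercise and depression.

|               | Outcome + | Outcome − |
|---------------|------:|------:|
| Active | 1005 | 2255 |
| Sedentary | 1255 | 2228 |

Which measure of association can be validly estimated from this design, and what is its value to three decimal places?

0.791

Cells: a = 1005, b = 2255, c = 1255, d = 2228.
This is a case-control study: participants were sampled on outcome status, so risks in the source population cannot be estimated directly — relative risk is not valid here. The odds ratio is the appropriate measure.
OR = (a·d)/(b·c) = (1005 × 2228) / (2255 × 1255) = 2239140 / 2830025 = 0.79121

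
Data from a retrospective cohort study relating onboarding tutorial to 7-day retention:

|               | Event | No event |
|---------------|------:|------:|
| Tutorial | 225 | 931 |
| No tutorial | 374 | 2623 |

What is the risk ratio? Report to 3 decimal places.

Cells: a = 225, b = 931, c = 374, d = 2623.
Risk in exposed = 225/1156 = 0.19464; risk in unexposed = 374/2997 = 0.12479.
RR = 0.19464 / 0.12479 = 1.55970
The risk among the exposed is 1.56 times that among the unexposed.

1.560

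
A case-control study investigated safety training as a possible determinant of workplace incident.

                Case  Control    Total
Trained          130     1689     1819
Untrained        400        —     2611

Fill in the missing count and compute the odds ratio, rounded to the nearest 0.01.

0.43

The missing cell is in the unexposed row: 2611 − 400 = 2211.
So a = 130, b = 1689, c = 400, d = 2211.
OR = (a·d)/(b·c) = (130 × 2211) / (1689 × 400) = 287430 / 675600 = 0.42544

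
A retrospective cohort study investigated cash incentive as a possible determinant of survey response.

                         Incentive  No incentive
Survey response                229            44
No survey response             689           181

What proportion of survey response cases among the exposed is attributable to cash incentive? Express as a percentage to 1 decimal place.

21.6

Reading the table with exposure as columns: a = 229 (Incentive, case), b = 689 (Incentive, non-case), c = 44 (No incentive, case), d = 181.
Risk in exposed = 229/918 = 0.24946; risk in unexposed = 44/225 = 0.19556.
RR = 0.24946/0.19556 = 1.27562
AR% = (RR − 1)/RR × 100 = (1.27562 − 1)/1.27562 × 100 = 21.6070%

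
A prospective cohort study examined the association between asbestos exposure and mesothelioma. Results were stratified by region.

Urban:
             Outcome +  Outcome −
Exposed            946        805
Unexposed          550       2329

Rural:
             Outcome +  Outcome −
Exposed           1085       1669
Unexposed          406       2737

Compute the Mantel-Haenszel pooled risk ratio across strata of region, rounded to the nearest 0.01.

RR_MH = Σ(aᵢ·n₀ᵢ/nᵢ) / Σ(cᵢ·n₁ᵢ/nᵢ), with n₁ᵢ = aᵢ+bᵢ (exposed), n₀ᵢ = cᵢ+dᵢ (unexposed), nᵢ = n₁ᵢ+n₀ᵢ.
Stratum 1 (Urban): n₁ = 1751, n₀ = 2879, n = 4630; a·n₀/n = 946·2879/4630 = 588.2363; c·n₁/n = 550·1751/4630 = 208.0022
Stratum 2 (Rural): n₁ = 2754, n₀ = 3143, n = 5897; a·n₀/n = 1085·3143/5897 = 578.2864; c·n₁/n = 406·2754/5897 = 189.6090
RR_MH = (588.2363 + 578.2864) / (208.0022 + 189.6090) = 1166.5227 / 397.6111 = 2.93383

2.93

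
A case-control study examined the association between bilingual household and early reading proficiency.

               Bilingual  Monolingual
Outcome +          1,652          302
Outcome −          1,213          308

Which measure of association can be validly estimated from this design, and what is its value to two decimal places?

1.39

Reading the table with exposure as columns: a = 1652 (Bilingual, case), b = 1213 (Bilingual, non-case), c = 302 (Monolingual, case), d = 308.
This is a case-control study: participants were sampled on outcome status, so risks in the source population cannot be estimated directly — relative risk is not valid here. The odds ratio is the appropriate measure.
OR = (a·d)/(b·c) = (1652 × 308) / (1213 × 302) = 508816 / 366326 = 1.38897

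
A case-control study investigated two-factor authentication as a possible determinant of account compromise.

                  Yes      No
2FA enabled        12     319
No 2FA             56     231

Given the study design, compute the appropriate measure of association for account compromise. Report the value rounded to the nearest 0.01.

Cells: a = 12, b = 319, c = 56, d = 231.
This is a case-control study: participants were sampled on outcome status, so risks in the source population cannot be estimated directly — relative risk is not valid here. The odds ratio is the appropriate measure.
OR = (a·d)/(b·c) = (12 × 231) / (319 × 56) = 2772 / 17864 = 0.15517

0.16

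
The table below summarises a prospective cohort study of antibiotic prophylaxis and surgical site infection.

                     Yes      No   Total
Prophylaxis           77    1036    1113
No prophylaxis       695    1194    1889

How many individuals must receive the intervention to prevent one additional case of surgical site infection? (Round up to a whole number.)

Risk in treated group = 77/1113 = 0.06918; risk in control = 695/1889 = 0.36792.
Absolute risk reduction = 0.36792 − 0.06918 = 0.29874
NNT = 1 / ARR = 1 / 0.29874 = 3.347 → round up → 4

4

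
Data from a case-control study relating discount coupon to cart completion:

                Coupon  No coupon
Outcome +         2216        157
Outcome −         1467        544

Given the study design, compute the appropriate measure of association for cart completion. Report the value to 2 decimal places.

Reading the table with exposure as columns: a = 2216 (Coupon, case), b = 1467 (Coupon, non-case), c = 157 (No coupon, case), d = 544.
This is a case-control study: participants were sampled on outcome status, so risks in the source population cannot be estimated directly — relative risk is not valid here. The odds ratio is the appropriate measure.
OR = (a·d)/(b·c) = (2216 × 544) / (1467 × 157) = 1205504 / 230319 = 5.23406

5.23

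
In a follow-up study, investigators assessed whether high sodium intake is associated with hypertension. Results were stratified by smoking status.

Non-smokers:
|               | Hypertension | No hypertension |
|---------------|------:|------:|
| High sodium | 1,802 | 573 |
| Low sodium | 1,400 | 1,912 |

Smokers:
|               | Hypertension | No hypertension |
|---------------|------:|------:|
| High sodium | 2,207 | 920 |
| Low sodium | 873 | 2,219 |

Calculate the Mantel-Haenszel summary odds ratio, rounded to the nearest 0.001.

5.157

OR_MH = Σ(aᵢdᵢ/nᵢ) / Σ(bᵢcᵢ/nᵢ), where nᵢ is the stratum total.
Stratum 1 (Non-smokers): n = 5687; a·d/n = 1802·1912/5687 = 605.8421; b·c/n = 573·1400/5687 = 141.0586
Stratum 2 (Smokers): n = 6219; a·d/n = 2207·2219/6219 = 787.4792; b·c/n = 920·873/6219 = 129.1462
OR_MH = (605.8421 + 787.4792) / (141.0586 + 129.1462) = 1393.3213 / 270.2047 = 5.15654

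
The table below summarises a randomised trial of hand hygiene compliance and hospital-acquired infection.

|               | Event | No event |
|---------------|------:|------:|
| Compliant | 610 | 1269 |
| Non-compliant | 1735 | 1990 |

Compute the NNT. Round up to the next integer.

Risk in treated group = 610/1879 = 0.32464; risk in control = 1735/3725 = 0.46577.
Absolute risk reduction = 0.46577 − 0.32464 = 0.14113
NNT = 1 / ARR = 1 / 0.14113 = 7.086 → round up → 8

8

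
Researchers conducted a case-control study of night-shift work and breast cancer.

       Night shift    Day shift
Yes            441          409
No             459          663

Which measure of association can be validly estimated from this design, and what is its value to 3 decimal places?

Reading the table with exposure as columns: a = 441 (Night shift, case), b = 459 (Night shift, non-case), c = 409 (Day shift, case), d = 663.
This is a case-control study: participants were sampled on outcome status, so risks in the source population cannot be estimated directly — relative risk is not valid here. The odds ratio is the appropriate measure.
OR = (a·d)/(b·c) = (441 × 663) / (459 × 409) = 292383 / 187731 = 1.55746

1.557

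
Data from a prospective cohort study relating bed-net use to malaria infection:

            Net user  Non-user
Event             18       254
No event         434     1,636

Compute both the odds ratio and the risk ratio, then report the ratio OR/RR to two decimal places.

Reading the table with exposure as columns: a = 18 (Net user, case), b = 434 (Net user, non-case), c = 254 (Non-user, case), d = 1636.
OR = (18·1636)/(434·254) = 29448/110236 = 0.26714
Risk in exposed = 18/452 = 0.03982; risk in unexposed = 254/1890 = 0.13439; RR = 0.29632
OR/RR = 0.26714 / 0.29632 = 0.90151
The outcome is not rare, so the OR lies further from 1 than the RR.

0.90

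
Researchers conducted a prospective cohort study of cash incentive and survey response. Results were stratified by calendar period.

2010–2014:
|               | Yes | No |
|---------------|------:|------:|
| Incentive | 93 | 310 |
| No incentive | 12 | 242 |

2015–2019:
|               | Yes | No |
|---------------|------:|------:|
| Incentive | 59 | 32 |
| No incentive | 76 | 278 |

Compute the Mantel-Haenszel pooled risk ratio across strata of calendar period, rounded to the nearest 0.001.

3.619

RR_MH = Σ(aᵢ·n₀ᵢ/nᵢ) / Σ(cᵢ·n₁ᵢ/nᵢ), with n₁ᵢ = aᵢ+bᵢ (exposed), n₀ᵢ = cᵢ+dᵢ (unexposed), nᵢ = n₁ᵢ+n₀ᵢ.
Stratum 1 (2010–2014): n₁ = 403, n₀ = 254, n = 657; a·n₀/n = 93·254/657 = 35.9543; c·n₁/n = 12·403/657 = 7.3607
Stratum 2 (2015–2019): n₁ = 91, n₀ = 354, n = 445; a·n₀/n = 59·354/445 = 46.9348; c·n₁/n = 76·91/445 = 15.5416
RR_MH = (35.9543 + 46.9348) / (7.3607 + 15.5416) = 82.8892 / 22.9023 = 3.61925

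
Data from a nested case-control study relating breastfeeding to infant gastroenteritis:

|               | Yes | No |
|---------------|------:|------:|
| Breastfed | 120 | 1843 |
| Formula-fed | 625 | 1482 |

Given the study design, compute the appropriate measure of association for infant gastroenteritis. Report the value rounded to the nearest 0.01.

Cells: a = 120, b = 1843, c = 625, d = 1482.
This is a nested case-control study: participants were sampled on outcome status, so risks in the source population cannot be estimated directly — relative risk is not valid here. The odds ratio is the appropriate measure.
OR = (a·d)/(b·c) = (120 × 1482) / (1843 × 625) = 177840 / 1151875 = 0.15439

0.15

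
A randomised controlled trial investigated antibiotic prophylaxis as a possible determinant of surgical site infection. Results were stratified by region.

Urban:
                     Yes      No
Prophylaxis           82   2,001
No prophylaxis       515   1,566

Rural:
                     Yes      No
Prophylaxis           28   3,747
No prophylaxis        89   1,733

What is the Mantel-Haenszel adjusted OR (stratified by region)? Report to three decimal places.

0.129

OR_MH = Σ(aᵢdᵢ/nᵢ) / Σ(bᵢcᵢ/nᵢ), where nᵢ is the stratum total.
Stratum 1 (Urban): n = 4164; a·d/n = 82·1566/4164 = 30.8386; b·c/n = 2001·515/4164 = 247.4820
Stratum 2 (Rural): n = 5597; a·d/n = 28·1733/5597 = 8.6696; b·c/n = 3747·89/5597 = 59.5825
OR_MH = (30.8386 + 8.6696) / (247.4820 + 59.5825) = 39.5083 / 307.0644 = 0.12866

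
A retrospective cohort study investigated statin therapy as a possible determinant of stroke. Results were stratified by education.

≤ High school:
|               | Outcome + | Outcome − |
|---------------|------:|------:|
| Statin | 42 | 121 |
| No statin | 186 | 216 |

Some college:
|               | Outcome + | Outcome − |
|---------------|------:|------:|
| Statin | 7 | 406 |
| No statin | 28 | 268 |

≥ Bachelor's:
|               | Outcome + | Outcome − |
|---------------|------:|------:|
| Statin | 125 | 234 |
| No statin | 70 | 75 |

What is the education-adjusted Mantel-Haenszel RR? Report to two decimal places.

0.57

RR_MH = Σ(aᵢ·n₀ᵢ/nᵢ) / Σ(cᵢ·n₁ᵢ/nᵢ), with n₁ᵢ = aᵢ+bᵢ (exposed), n₀ᵢ = cᵢ+dᵢ (unexposed), nᵢ = n₁ᵢ+n₀ᵢ.
Stratum 1 (≤ High school): n₁ = 163, n₀ = 402, n = 565; a·n₀/n = 42·402/565 = 29.8832; c·n₁/n = 186·163/565 = 53.6602
Stratum 2 (Some college): n₁ = 413, n₀ = 296, n = 709; a·n₀/n = 7·296/709 = 2.9224; c·n₁/n = 28·413/709 = 16.3103
Stratum 3 (≥ Bachelor's): n₁ = 359, n₀ = 145, n = 504; a·n₀/n = 125·145/504 = 35.9623; c·n₁/n = 70·359/504 = 49.8611
RR_MH = (29.8832 + 2.9224 + 35.9623) / (53.6602 + 16.3103 + 49.8611) = 68.7679 / 119.8316 = 0.57387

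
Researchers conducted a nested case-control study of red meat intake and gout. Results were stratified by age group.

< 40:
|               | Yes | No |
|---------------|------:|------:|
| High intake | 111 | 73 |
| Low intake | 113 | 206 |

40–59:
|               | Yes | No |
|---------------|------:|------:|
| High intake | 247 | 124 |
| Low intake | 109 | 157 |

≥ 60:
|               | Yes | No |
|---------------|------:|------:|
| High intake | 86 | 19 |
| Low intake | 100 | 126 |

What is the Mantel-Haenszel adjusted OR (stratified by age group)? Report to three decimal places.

OR_MH = Σ(aᵢdᵢ/nᵢ) / Σ(bᵢcᵢ/nᵢ), where nᵢ is the stratum total.
Stratum 1 (< 40): n = 503; a·d/n = 111·206/503 = 45.4592; b·c/n = 73·113/503 = 16.3996
Stratum 2 (40–59): n = 637; a·d/n = 247·157/637 = 60.8776; b·c/n = 124·109/637 = 21.2182
Stratum 3 (≥ 60): n = 331; a·d/n = 86·126/331 = 32.7372; b·c/n = 19·100/331 = 5.7402
OR_MH = (45.4592 + 60.8776 + 32.7372) / (16.3996 + 21.2182 + 5.7402) = 139.0740 / 43.3580 = 3.20757

3.208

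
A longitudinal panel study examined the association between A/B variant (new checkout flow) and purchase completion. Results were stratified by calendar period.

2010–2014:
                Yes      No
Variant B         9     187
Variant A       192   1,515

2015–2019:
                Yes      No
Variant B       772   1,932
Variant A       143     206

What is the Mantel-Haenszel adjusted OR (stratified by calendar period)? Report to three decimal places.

OR_MH = Σ(aᵢdᵢ/nᵢ) / Σ(bᵢcᵢ/nᵢ), where nᵢ is the stratum total.
Stratum 1 (2010–2014): n = 1903; a·d/n = 9·1515/1903 = 7.1650; b·c/n = 187·192/1903 = 18.8671
Stratum 2 (2015–2019): n = 3053; a·d/n = 772·206/3053 = 52.0904; b·c/n = 1932·143/3053 = 90.4933
OR_MH = (7.1650 + 52.0904) / (18.8671 + 90.4933) = 59.2554 / 109.3603 = 0.54184

0.542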